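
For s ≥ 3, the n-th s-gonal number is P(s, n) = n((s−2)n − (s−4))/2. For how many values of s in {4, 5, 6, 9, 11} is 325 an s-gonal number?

2

s = 4: P(4, 18) = 324 and P(4, 19) = 361; 325 is not s-gonal.
s = 5: P(5, 14) = 287 and P(5, 15) = 330; 325 is not s-gonal.
s = 6: P(6, 13) = 325. ✓
s = 9: P(9, 10) = 325. ✓
s = 11: P(11, 8) = 260 and P(11, 9) = 333; 325 is not s-gonal.
Hits: s ∈ {6, 9} → 2.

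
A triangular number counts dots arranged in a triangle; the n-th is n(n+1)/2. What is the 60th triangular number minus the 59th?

60

Consecutive triangular numbers differ by n: T_{60} − T_{59} = 60.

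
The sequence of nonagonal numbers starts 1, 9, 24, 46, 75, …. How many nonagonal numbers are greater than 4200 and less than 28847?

The n-th nonagonal number is n(7n−5)/2.
Smallest index with value > 4200: n = 36 (giving 4446).
Largest index with value < 28847: n = 91 (giving 28756).
Indices 36 through 91: 56 terms.

56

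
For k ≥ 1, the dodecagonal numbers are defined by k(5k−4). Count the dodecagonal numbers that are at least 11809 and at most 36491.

37

The n-th dodecagonal number is n(5n−4).
Smallest index with value ≥ 11809: n = 49 (giving 11809).
Largest index with value ≤ 36491: n = 85 (giving 35785).
Indices 49 through 85: 37 terms.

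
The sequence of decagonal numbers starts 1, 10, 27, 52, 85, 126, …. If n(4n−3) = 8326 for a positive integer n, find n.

46

Set n(4n−3) = 8326, giving 4n² − 3n − 8326 = 0.
So n = (3 + 365) / 8 = 368/8 = 46.
Check: 46·(4·46 − 3) = 8326. ✓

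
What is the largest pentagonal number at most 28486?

28085

Solve n(3n−1)/2 ≤ 28486 for integer n.
n = 137 gives 28085 ≤ 28486, while n = 138 gives 28497 > 28486; so the answer is 28085.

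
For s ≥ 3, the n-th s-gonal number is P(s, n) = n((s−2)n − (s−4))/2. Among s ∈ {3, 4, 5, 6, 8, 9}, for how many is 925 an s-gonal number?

s = 3: P(3, 42) = 903 and P(3, 43) = 946; 925 is not s-gonal.
s = 4: P(4, 30) = 900 and P(4, 31) = 961; 925 is not s-gonal.
s = 5: P(5, 25) = 925. ✓
s = 6: P(6, 21) = 861 and P(6, 22) = 946; 925 is not s-gonal.
s = 8: P(8, 17) = 833 and P(8, 18) = 936; 925 is not s-gonal.
s = 9: P(9, 16) = 856 and P(9, 17) = 969; 925 is not s-gonal.
Hits: s ∈ {5} → 1.

1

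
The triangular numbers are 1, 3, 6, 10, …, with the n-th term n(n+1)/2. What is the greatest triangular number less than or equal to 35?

Solve n(n+1)/2 ≤ 35 for integer n.
n = 7 gives 28 ≤ 35, while n = 8 gives 36 > 35; so the answer is 28.

28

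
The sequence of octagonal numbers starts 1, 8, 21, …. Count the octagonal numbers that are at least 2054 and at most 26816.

The n-th octagonal number is n(3n−2).
Smallest index with value ≥ 2054: n = 27 (giving 2133).
Largest index with value ≤ 26816: n = 94 (giving 26320).
Indices 27 through 94: 68 terms.

68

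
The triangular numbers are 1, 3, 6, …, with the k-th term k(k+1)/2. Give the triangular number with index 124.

7750

The 124th triangular number is n(n+1)/2 with n = 124.
124·125/2 = 15500/2 = 7750.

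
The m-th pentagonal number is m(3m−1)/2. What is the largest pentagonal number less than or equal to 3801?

3725

Solve n(3n−1)/2 ≤ 3801 for integer n.
n = 50 gives 3725 ≤ 3801, while n = 51 gives 3876 > 3801; so the answer is 3725.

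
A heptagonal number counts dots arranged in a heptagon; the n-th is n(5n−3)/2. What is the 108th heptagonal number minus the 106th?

108·(5·108 − 3)/2 = 28998 and 106·(5·106 − 3)/2 = 27931.
Difference: 28998 − 27931 = 1067.

1067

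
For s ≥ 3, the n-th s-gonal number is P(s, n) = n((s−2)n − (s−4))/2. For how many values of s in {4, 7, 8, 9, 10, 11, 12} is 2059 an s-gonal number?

s = 4: P(4, 45) = 2025 and P(4, 46) = 2116; 2059 is not s-gonal.
s = 7: P(7, 29) = 2059. ✓
s = 8: P(8, 26) = 1976 and P(8, 27) = 2133; 2059 is not s-gonal.
s = 9: P(9, 24) = 1956 and P(9, 25) = 2125; 2059 is not s-gonal.
s = 10: P(10, 23) = 2047 and P(10, 24) = 2232; 2059 is not s-gonal.
s = 11: P(11, 21) = 1911 and P(11, 22) = 2101; 2059 is not s-gonal.
s = 12: P(12, 20) = 1920 and P(12, 21) = 2121; 2059 is not s-gonal.
Hits: s ∈ {7} → 1.

1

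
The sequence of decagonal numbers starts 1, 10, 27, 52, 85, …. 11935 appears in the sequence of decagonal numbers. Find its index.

Set n(4n−3) = 11935, giving 4n² − 3n − 11935 = 0.
The discriminant is 9 + 16·11935 = 190969, and √190969 = 437.
So n = (3 + 437) / 8 = 440/8 = 55.

55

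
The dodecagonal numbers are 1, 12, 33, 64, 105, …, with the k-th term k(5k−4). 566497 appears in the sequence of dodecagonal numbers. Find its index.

Set n(5n−4) = 566497, giving 5n² − 4n − 566497 = 0.
The discriminant is 16 + 20·566497 = 11329956, and √11329956 = 3366.
So n = (4 + 3366) / 10 = 3370/10 = 337.
Check: 337·(5·337 − 4) = 566497. ✓

337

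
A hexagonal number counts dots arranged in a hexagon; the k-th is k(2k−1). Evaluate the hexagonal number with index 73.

10585

The 73rd hexagonal number is n(2n−1) with n = 73.
73·(2·73 − 1) = 73·145 = 10585.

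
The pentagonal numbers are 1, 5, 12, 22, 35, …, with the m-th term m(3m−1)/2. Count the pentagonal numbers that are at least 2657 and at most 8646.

34

The n-th pentagonal number is n(3n−1)/2.
Smallest index with value ≥ 2657: n = 43 (giving 2752).
Largest index with value ≤ 8646: n = 76 (giving 8626).
Indices 43 through 76: 34 terms.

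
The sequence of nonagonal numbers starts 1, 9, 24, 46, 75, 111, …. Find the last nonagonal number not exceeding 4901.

Solve n(7n−5)/2 ≤ 4901 for integer n.
n = 37 gives 4699 ≤ 4901, while n = 38 gives 4959 > 4901; so the answer is 4699.

4699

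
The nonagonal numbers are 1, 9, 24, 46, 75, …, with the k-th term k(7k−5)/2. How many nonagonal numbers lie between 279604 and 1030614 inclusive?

261

The n-th nonagonal number is n(7n−5)/2.
Smallest index with value ≥ 279604: n = 283 (giving 279604).
Largest index with value ≤ 1030614: n = 543 (giving 1030614).
Indices 283 through 543: 261 terms.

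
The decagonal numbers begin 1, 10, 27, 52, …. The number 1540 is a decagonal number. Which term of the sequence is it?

20

Set n(4n−3) = 1540, giving 4n² − 3n − 1540 = 0.
The discriminant is 9 + 16·1540 = 24649, and √24649 = 157.
So n = (3 + 157) / 8 = 160/8 = 20.
Check: 20·(4·20 − 3) = 1540. ✓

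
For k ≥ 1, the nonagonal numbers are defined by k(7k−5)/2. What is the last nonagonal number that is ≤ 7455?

Solve n(7n−5)/2 ≤ 7455 for integer n.
n = 46 gives 7291 ≤ 7455, while n = 47 gives 7614 > 7455; so the answer is 7291.

7291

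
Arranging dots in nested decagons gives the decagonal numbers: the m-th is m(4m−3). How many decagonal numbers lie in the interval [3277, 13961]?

31

The n-th decagonal number is n(4n−3).
Smallest index with value ≥ 3277: n = 29 (giving 3277).
Largest index with value ≤ 13961: n = 59 (giving 13747).
Indices 29 through 59: 31 terms.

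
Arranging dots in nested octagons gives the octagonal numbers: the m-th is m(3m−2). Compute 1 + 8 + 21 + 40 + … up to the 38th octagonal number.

55575

Σ i(3i−2) = 3Σi² − 2Σi over i = 1..38.
Σi = 741 and Σi² = 19019.
3·19019 − 2·741 = 55575.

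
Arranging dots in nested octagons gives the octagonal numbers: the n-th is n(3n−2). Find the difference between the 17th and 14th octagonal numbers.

273

17·(3·17 − 2) = 833 and 14·(3·14 − 2) = 560.
Difference: 833 − 560 = 273.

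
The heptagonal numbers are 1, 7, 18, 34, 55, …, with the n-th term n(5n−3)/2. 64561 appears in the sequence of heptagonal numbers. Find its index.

Set n(5n−3)/2 = 64561, giving 5n² − 3n − 129122 = 0.
The discriminant is 9 + 40·64561 = 2582449, and √2582449 = 1607.
So n = (3 + 1607) / 10 = 1610/10 = 161.
Check: 161·(5·161 − 3)/2 = 64561. ✓

161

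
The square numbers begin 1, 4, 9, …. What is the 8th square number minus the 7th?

n² − (n−1)² = 2n − 1, so 8² − 7² = 2·8 − 1 = 15.

15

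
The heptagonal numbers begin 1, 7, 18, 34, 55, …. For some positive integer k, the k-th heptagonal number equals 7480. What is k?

55

Set n(5n−3)/2 = 7480, giving 5n² − 3n − 14960 = 0.
The discriminant is 9 + 40·7480 = 299209, and √299209 = 547.
So n = (3 + 547) / 10 = 550/10 = 55.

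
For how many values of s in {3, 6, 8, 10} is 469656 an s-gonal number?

s = 3: P(3, 968) = 468996 and P(3, 969) = 469965; 469656 is not s-gonal.
s = 6: P(6, 484) = 468028 and P(6, 485) = 469965; 469656 is not s-gonal.
s = 8: P(8, 396) = 469656. ✓
s = 10: P(10, 343) = 469567 and P(10, 344) = 472312; 469656 is not s-gonal.
Hits: s ∈ {8} → 1.

1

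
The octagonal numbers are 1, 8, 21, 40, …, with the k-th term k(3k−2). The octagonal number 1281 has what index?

Set n(3n−2) = 1281, giving 3n² − 2n − 1281 = 0.
The discriminant is 4 + 12·1281 = 15376, and √15376 = 124.
So n = (2 + 124) / 6 = 126/6 = 21.

21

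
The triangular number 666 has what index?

36

Set n(n+1)/2 = 666, giving n² + n − 1332 = 0.
The discriminant is 1 + 8·666 = 5329, and √5329 = 73.
So n = (-1 + 73) / 2 = 72/2 = 36.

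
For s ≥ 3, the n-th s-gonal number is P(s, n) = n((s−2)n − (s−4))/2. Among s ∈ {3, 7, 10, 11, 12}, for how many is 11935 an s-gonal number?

2

s = 3: P(3, 154) = 11935. ✓
s = 7: P(7, 69) = 11799 and P(7, 70) = 12145; 11935 is not s-gonal.
s = 10: P(10, 55) = 11935. ✓
s = 11: P(11, 51) = 11526 and P(11, 52) = 11986; 11935 is not s-gonal.
s = 12: P(12, 49) = 11809 and P(12, 50) = 12300; 11935 is not s-gonal.
Hits: s ∈ {3, 10} → 2.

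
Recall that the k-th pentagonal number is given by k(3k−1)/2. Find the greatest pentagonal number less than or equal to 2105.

2035

Solve n(3n−1)/2 ≤ 2105 for integer n.
n = 37 gives 2035 ≤ 2105, while n = 38 gives 2147 > 2105; so the answer is 2035.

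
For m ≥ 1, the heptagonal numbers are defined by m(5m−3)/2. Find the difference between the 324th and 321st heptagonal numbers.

324·(5·324 − 3)/2 = 261954 and 321·(5·321 − 3)/2 = 257121.
Difference: 261954 − 257121 = 4833.

4833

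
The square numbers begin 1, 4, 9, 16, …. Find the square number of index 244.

59536

The 244th square number is n² with n = 244.
244² = 59536.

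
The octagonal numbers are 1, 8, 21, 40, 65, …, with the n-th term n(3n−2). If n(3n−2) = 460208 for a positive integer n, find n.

Set n(3n−2) = 460208, giving 3n² − 2n − 460208 = 0.
So n = (2 + 2350) / 6 = 2352/6 = 392.

392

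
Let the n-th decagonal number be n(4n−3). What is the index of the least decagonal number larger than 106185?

Solve n(4n−3) > 106185 for integer n.
The largest n with value ≤ 106185 is 163 (since 105787 ≤ 106185 < 107092), so the first above is n = 164, value 107092.

164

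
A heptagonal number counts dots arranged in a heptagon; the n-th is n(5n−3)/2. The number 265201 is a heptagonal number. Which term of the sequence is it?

326

Set n(5n−3)/2 = 265201, giving 5n² − 3n − 530402 = 0.
So n = (3 + 3257) / 10 = 3260/10 = 326.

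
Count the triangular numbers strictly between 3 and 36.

The n-th triangular number is n(n+1)/2.
Smallest index with value > 3: n = 3 (giving 6).
Largest index with value < 36: n = 7 (giving 28).
Indices 3 through 7: 5 terms.

5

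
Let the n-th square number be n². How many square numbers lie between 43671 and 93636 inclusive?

The n-th square number is n².
Smallest index with value ≥ 43671: n = 209 (giving 43681).
Largest index with value ≤ 93636: n = 306 (giving 93636).
Indices 209 through 306: 98 terms.

98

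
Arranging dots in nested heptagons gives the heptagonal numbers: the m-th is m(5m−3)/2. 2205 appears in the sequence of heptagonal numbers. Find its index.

Set n(5n−3)/2 = 2205, giving 5n² − 3n − 4410 = 0.
The discriminant is 9 + 40·2205 = 88209, and √88209 = 297.
So n = (3 + 297) / 10 = 300/10 = 30.

30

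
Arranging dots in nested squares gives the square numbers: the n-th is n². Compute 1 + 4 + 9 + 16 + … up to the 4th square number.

Σ_{i=1}^{4} i² = 4·5·9/6 = 30.

30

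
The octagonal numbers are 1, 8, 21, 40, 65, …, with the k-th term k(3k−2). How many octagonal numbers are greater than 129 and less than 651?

The n-th octagonal number is n(3n−2).
Smallest index with value > 129: n = 7 (giving 133).
Largest index with value < 651: n = 15 (giving 645).
Indices 7 through 15: 9 terms.

9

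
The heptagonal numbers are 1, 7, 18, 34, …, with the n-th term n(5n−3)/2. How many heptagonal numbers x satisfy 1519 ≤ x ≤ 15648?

The n-th heptagonal number is n(5n−3)/2.
Smallest index with value ≥ 1519: n = 25 (giving 1525).
Largest index with value ≤ 15648: n = 79 (giving 15484).
Indices 25 through 79: 55 terms.

55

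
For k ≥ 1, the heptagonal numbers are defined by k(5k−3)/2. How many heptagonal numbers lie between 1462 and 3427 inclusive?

13

The n-th heptagonal number is n(5n−3)/2.
Smallest index with value ≥ 1462: n = 25 (giving 1525).
Largest index with value ≤ 3427: n = 37 (giving 3367).
Indices 25 through 37: 13 terms.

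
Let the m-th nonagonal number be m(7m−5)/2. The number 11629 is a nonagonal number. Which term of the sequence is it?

Set n(7n−5)/2 = 11629, giving 7n² − 5n − 23258 = 0.
The discriminant is 25 + 56·11629 = 651249, and √651249 = 807.
So n = (5 + 807) / 14 = 812/14 = 58.
Check: 58·(7·58 − 5)/2 = 11629. ✓

58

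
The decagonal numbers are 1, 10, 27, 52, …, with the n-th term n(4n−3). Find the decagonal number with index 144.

82512

The 144th decagonal number is n(4n−3) with n = 144.
144·(4·144 − 3) = 144·573 = 82512.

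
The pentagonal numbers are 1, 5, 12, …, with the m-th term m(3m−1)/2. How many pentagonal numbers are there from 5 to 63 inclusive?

5

The n-th pentagonal number is n(3n−1)/2.
Smallest index with value ≥ 5: n = 2 (giving 5).
Largest index with value ≤ 63: n = 6 (giving 51).
Indices 2 through 6: 5 terms.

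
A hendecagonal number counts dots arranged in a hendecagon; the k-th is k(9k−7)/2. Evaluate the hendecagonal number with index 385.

385·(9·385 − 7)/2 = 385·3458/2 = 385·1729 = 665665.

665665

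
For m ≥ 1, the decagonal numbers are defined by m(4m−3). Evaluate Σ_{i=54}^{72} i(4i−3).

Σ i(4i−3) = 4Σi² − 3Σi over i = 54..72.
Σi = 2628 − 1431 = 1197 and Σi² = 127020 − 51039 = 75981.
4·75981 − 3·1197 = 300333.

300333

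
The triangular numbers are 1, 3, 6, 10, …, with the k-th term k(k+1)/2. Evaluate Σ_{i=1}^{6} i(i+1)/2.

56

Σ i(i+1)/2 = (Σi² + Σi) / 2 over i = 1..6.
Σi = 21 and Σi² = 91.
(1·91 + 1·21) / 2 = 112/2 = 56.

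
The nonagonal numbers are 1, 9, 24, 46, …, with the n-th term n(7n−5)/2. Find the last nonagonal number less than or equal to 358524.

Solve n(7n−5)/2 ≤ 358524 for integer n.
n = 320 gives 357600 ≤ 358524, while n = 321 gives 359841 > 358524; so the answer is 357600.

357600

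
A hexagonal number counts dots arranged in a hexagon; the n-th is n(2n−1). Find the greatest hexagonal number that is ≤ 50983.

Solve n(2n−1) ≤ 50983 for integer n.
n = 159 gives 50403 ≤ 50983, while n = 160 gives 51040 > 50983; so the answer is 50403.

50403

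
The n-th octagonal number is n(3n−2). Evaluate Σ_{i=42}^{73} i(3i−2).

Σ i(3i−2) = 3Σi² − 2Σi over i = 42..73.
Σi = 2701 − 861 = 1840 and Σi² = 132349 − 23821 = 108528.
3·108528 − 2·1840 = 321904.

321904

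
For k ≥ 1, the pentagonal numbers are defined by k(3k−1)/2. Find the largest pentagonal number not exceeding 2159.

2147

Solve n(3n−1)/2 ≤ 2159 for integer n.
n = 38 gives 2147 ≤ 2159, while n = 39 gives 2262 > 2159; so the answer is 2147.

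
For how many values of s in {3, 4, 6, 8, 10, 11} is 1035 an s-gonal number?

s = 3: P(3, 45) = 1035. ✓
s = 4: P(4, 32) = 1024 and P(4, 33) = 1089; 1035 is not s-gonal.
s = 6: P(6, 23) = 1035. ✓
s = 8: P(8, 18) = 936 and P(8, 19) = 1045; 1035 is not s-gonal.
s = 10: P(10, 16) = 976 and P(10, 17) = 1105; 1035 is not s-gonal.
s = 11: P(11, 15) = 960 and P(11, 16) = 1096; 1035 is not s-gonal.
Hits: s ∈ {3, 6} → 2.

2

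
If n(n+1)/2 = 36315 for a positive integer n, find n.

Set n(n+1)/2 = 36315, giving n² + n − 72630 = 0.
So n = (-1 + 539) / 2 = 538/2 = 269.

269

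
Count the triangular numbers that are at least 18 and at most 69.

6

The n-th triangular number is n(n+1)/2.
Smallest index with value ≥ 18: n = 6 (giving 21).
Largest index with value ≤ 69: n = 11 (giving 66).
Indices 6 through 11: 6 terms.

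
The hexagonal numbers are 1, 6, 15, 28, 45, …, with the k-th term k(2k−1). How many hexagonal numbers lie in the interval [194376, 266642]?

54

The n-th hexagonal number is n(2n−1).
Smallest index with value ≥ 194376: n = 312 (giving 194376).
Largest index with value ≤ 266642: n = 365 (giving 266085).
Indices 312 through 365: 54 terms.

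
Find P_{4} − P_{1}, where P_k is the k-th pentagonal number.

21

4·(3·4 − 1)/2 = 22 and 1·(3·1 − 1)/2 = 1.
Difference: 22 − 1 = 21.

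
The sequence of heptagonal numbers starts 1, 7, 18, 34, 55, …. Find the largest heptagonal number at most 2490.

Solve n(5n−3)/2 ≤ 2490 for integer n.
n = 31 gives 2356 ≤ 2490, while n = 32 gives 2512 > 2490; so the answer is 2356.

2356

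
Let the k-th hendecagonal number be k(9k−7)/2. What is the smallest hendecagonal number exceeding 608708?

611433

Solve n(9n−7)/2 > 608708 for integer n.
The largest n with value ≤ 608708 is 368 (since 608120 ≤ 608708 < 611433), so the first above is n = 369, value 611433.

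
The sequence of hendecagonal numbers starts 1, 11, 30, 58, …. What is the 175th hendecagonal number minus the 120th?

72820

175·(9·175 − 7)/2 = 137200 and 120·(9·120 − 7)/2 = 64380.
Difference: 137200 − 64380 = 72820.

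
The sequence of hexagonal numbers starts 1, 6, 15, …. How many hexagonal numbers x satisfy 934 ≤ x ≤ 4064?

24

The n-th hexagonal number is n(2n−1).
Smallest index with value ≥ 934: n = 22 (giving 946).
Largest index with value ≤ 4064: n = 45 (giving 4005).
Indices 22 through 45: 24 terms.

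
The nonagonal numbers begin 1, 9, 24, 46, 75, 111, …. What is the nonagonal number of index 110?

110·(7·110 − 5)/2 = 110·765/2 = 42075.

42075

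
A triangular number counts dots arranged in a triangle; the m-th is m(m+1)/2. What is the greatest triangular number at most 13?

Solve n(n+1)/2 ≤ 13 for integer n.
n = 4 gives 10 ≤ 13, while n = 5 gives 15 > 13; so the answer is 10.

10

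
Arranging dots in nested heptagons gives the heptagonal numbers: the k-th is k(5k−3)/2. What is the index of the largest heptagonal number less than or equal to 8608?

Solve n(5n−3)/2 ≤ 8608 for integer n.
n = 58 gives 8323 ≤ 8608, while n = 59 gives 8614 > 8608; so the answer is index 58.

58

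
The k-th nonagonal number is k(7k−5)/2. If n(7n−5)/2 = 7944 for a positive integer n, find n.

48

Set n(7n−5)/2 = 7944, giving 7n² − 5n − 15888 = 0.
So n = (5 + 667) / 14 = 672/14 = 48.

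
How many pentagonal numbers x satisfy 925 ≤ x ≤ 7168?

The n-th pentagonal number is n(3n−1)/2.
Smallest index with value ≥ 925: n = 25 (giving 925).
Largest index with value ≤ 7168: n = 69 (giving 7107).
Indices 25 through 69: 45 terms.

45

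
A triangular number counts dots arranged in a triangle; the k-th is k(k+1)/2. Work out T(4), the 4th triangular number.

10

4·5/2 = 20/2 = 10.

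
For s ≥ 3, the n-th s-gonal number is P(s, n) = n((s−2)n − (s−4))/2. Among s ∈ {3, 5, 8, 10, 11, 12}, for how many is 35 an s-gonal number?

1

s = 3: P(3, 7) = 28 and P(3, 8) = 36; 35 is not s-gonal.
s = 5: P(5, 5) = 35. ✓
s = 8: P(8, 3) = 21 and P(8, 4) = 40; 35 is not s-gonal.
s = 10: P(10, 3) = 27 and P(10, 4) = 52; 35 is not s-gonal.
s = 11: P(11, 3) = 30 and P(11, 4) = 58; 35 is not s-gonal.
s = 12: P(12, 3) = 33 and P(12, 4) = 64; 35 is not s-gonal.
Hits: s ∈ {5} → 1.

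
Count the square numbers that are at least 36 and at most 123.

6

The n-th square number is n².
Smallest index with value ≥ 36: n = 6 (giving 36).
Largest index with value ≤ 123: n = 11 (giving 121).
Indices 6 through 11: 6 terms.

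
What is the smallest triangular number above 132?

Solve n(n+1)/2 > 132 for integer n.
The largest n with value ≤ 132 is 15 (since 120 ≤ 132 < 136), so the first above is n = 16, value 136.

136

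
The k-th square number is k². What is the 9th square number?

81

9² = 81.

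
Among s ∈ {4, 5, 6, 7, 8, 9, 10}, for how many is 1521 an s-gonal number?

s = 4: P(4, 39) = 1521. ✓
s = 5: P(5, 32) = 1520 and P(5, 33) = 1617; 1521 is not s-gonal.
s = 6: P(6, 27) = 1431 and P(6, 28) = 1540; 1521 is not s-gonal.
s = 7: P(7, 24) = 1404 and P(7, 25) = 1525; 1521 is not s-gonal.
s = 8: P(8, 22) = 1408 and P(8, 23) = 1541; 1521 is not s-gonal.
s = 9: P(9, 21) = 1491 and P(9, 22) = 1639; 1521 is not s-gonal.
s = 10: P(10, 19) = 1387 and P(10, 20) = 1540; 1521 is not s-gonal.
Hits: s ∈ {4} → 1.

1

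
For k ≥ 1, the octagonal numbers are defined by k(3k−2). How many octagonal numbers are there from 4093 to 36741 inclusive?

The n-th octagonal number is n(3n−2).
Smallest index with value ≥ 4093: n = 38 (giving 4256).
Largest index with value ≤ 36741: n = 111 (giving 36741).
Indices 38 through 111: 74 terms.

74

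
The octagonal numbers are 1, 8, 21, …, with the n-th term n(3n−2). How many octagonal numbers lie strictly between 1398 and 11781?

41

The n-th octagonal number is n(3n−2).
Smallest index with value > 1398: n = 22 (giving 1408).
Largest index with value < 11781: n = 62 (giving 11408).
Indices 22 through 62: 41 terms.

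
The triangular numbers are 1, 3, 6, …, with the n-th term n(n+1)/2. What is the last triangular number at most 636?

630

Solve n(n+1)/2 ≤ 636 for integer n.
n = 35 gives 630 ≤ 636, while n = 36 gives 666 > 636; so the answer is 630.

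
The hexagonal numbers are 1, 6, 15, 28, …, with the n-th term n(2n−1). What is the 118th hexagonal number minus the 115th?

118·(2·118 − 1) = 27730 and 115·(2·115 − 1) = 26335.
Difference: 27730 − 26335 = 1395.

1395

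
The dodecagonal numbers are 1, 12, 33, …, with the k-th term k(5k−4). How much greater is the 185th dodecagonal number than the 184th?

Consecutive dodecagonal numbers differ by 10n − 9: here 10·185 − 9 = 1841.

1841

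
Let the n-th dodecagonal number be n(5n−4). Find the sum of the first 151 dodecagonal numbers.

Σ i(5i−4) = 5Σi² − 4Σi over i = 1..151.
Σi = 11476 and Σi² = 1159076.
5·1159076 − 4·11476 = 5749476.

5749476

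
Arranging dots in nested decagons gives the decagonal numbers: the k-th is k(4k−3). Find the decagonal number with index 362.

The 362nd decagonal number is n(4n−3) with n = 362.
362·(4·362 − 3) = 362·1445 = 523090.

523090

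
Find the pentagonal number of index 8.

92

8·(3·8 − 1)/2 = 8·23/2 = 92.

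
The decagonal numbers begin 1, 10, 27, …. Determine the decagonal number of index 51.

10251

51·(4·51 − 3) = 51·201 = 10251.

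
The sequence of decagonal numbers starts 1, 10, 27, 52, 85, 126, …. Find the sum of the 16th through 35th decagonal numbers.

53150

Σ i(4i−3) = 4Σi² − 3Σi over i = 16..35.
Σi = 630 − 120 = 510 and Σi² = 14910 − 1240 = 13670.
4·13670 − 3·510 = 53150.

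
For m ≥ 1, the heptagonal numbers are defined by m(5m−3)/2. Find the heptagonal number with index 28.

1918

28·(5·28 − 3)/2 = 28·137/2 = 1918.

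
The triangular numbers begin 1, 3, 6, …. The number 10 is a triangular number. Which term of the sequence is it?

Set n(n+1)/2 = 10, giving n² + n − 20 = 0.
The discriminant is 1 + 8·10 = 81, and √81 = 9.
So n = (-1 + 9) / 2 = 8/2 = 4.

4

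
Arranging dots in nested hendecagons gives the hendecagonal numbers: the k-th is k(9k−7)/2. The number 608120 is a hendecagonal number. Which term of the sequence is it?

368

Set n(9n−7)/2 = 608120, giving 9n² − 7n − 1216240 = 0.
The discriminant is 49 + 72·608120 = 43784689, and √43784689 = 6617.
So n = (7 + 6617) / 18 = 6624/18 = 368.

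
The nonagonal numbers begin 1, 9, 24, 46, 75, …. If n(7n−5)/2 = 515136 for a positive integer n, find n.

Set n(7n−5)/2 = 515136, giving 7n² − 5n − 1030272 = 0.
The discriminant is 25 + 56·515136 = 28847641, and √28847641 = 5371.
So n = (5 + 5371) / 14 = 5376/14 = 384.
Check: 384·(7·384 − 5)/2 = 515136. ✓

384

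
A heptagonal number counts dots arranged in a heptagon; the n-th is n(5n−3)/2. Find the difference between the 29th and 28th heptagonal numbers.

141

Consecutive heptagonal numbers differ by 5n − 4: here 5·29 − 4 = 141.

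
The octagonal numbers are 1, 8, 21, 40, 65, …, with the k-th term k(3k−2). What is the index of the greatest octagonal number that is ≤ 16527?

74

Solve n(3n−2) ≤ 16527 for integer n.
n = 74 gives 16280 ≤ 16527, while n = 75 gives 16725 > 16527; so the answer is index 74.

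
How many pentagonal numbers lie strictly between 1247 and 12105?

60

The n-th pentagonal number is n(3n−1)/2.
Smallest index with value > 1247: n = 30 (giving 1335).
Largest index with value < 12105: n = 89 (giving 11837).
Indices 30 through 89: 60 terms.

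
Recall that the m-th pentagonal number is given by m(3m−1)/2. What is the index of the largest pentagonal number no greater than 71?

7

Solve n(3n−1)/2 ≤ 71 for integer n.
n = 7 gives 70 ≤ 71, while n = 8 gives 92 > 71; so the answer is index 7.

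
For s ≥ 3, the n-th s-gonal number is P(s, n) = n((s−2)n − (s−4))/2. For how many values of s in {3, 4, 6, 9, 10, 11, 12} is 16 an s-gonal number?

s = 3: P(3, 5) = 15 and P(3, 6) = 21; 16 is not s-gonal.
s = 4: P(4, 4) = 16. ✓
s = 6: P(6, 3) = 15 and P(6, 4) = 28; 16 is not s-gonal.
s = 9: P(9, 2) = 9 and P(9, 3) = 24; 16 is not s-gonal.
s = 10: P(10, 2) = 10 and P(10, 3) = 27; 16 is not s-gonal.
s = 11: P(11, 2) = 11 and P(11, 3) = 30; 16 is not s-gonal.
s = 12: P(12, 2) = 12 and P(12, 3) = 33; 16 is not s-gonal.
Hits: s ∈ {4} → 1.

1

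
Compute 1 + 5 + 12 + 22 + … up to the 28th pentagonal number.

11368

Σ i(3i−1)/2 = (3Σi² − Σi) / 2 over i = 1..28.
Σi = 406 and Σi² = 7714.
(3·7714 − 1·406) / 2 = 22736/2 = 11368.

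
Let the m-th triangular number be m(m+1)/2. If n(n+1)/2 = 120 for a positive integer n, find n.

Set n(n+1)/2 = 120, giving n² + n − 240 = 0.
The discriminant is 1 + 8·120 = 961, and √961 = 31.
So n = (-1 + 31) / 2 = 30/2 = 15.

15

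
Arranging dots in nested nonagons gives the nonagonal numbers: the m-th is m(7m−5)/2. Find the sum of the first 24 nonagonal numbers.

Σ i(7i−5)/2 = (7Σi² − 5Σi) / 2 over i = 1..24.
Σi = 300 and Σi² = 4900.
(7·4900 − 5·300) / 2 = 32800/2 = 16400.

16400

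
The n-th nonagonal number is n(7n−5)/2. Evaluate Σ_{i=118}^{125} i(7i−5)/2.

411060

Σ i(7i−5)/2 = (7Σi² − 5Σi) / 2 over i = 118..125.
Σi = 7875 − 6903 = 972 and Σi² = 658875 − 540735 = 118140.
(7·118140 − 5·972) / 2 = 822120/2 = 411060.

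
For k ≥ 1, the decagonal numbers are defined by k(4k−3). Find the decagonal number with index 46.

The 46th decagonal number is n(4n−3) with n = 46.
46·(4·46 − 3) = 46·181 = 8326.

8326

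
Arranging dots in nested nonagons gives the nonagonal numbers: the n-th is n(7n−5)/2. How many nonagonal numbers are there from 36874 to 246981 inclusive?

The n-th nonagonal number is n(7n−5)/2.
Smallest index with value ≥ 36874: n = 103 (giving 36874).
Largest index with value ≤ 246981: n = 266 (giving 246981).
Indices 103 through 266: 164 terms.

164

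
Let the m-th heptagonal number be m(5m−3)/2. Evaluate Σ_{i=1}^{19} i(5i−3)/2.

Σ i(5i−3)/2 = (5Σi² − 3Σi) / 2 over i = 1..19.
Σi = 190 and Σi² = 2470.
(5·2470 − 3·190) / 2 = 11780/2 = 5890.

5890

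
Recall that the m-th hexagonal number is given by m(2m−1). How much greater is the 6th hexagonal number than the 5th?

21

Consecutive hexagonal numbers differ by 4n − 3: here 4·6 − 3 = 21.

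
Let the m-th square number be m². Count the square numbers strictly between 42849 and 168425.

The n-th square number is n².
Smallest index with value > 42849: n = 208 (giving 43264).
Largest index with value < 168425: n = 410 (giving 168100).
Indices 208 through 410: 203 terms.

203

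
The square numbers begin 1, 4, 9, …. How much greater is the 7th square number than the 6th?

13

n² − (n−1)² = 2n − 1, so 7² − 6² = 2·7 − 1 = 13.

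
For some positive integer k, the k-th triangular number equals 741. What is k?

Set n(n+1)/2 = 741, giving n² + n − 1482 = 0.
The discriminant is 1 + 8·741 = 5929, and √5929 = 77.
So n = (-1 + 77) / 2 = 76/2 = 38.
Check: 38·39/2 = 741. ✓

38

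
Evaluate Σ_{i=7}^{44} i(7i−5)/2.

100054

Σ i(7i−5)/2 = (7Σi² − 5Σi) / 2 over i = 7..44.
Σi = 990 − 21 = 969 and Σi² = 29370 − 91 = 29279.
(7·29279 − 5·969) / 2 = 200108/2 = 100054.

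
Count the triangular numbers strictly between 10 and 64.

The n-th triangular number is n(n+1)/2.
Smallest index with value > 10: n = 5 (giving 15).
Largest index with value < 64: n = 10 (giving 55).
Indices 5 through 10: 6 terms.

6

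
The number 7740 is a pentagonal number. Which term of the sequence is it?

Set n(3n−1)/2 = 7740, giving 3n² − n − 15480 = 0.
The discriminant is 1 + 24·7740 = 185761, and √185761 = 431.
So n = (1 + 431) / 6 = 432/6 = 72.
Check: 72·(3·72 − 1)/2 = 7740. ✓

72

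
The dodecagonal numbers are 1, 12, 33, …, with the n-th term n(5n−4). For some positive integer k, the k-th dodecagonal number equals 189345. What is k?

Set n(5n−4) = 189345, giving 5n² − 4n − 189345 = 0.
The discriminant is 16 + 20·189345 = 3786916, and √3786916 = 1946.
So n = (4 + 1946) / 10 = 1950/10 = 195.
Check: 195·(5·195 − 4) = 189345. ✓

195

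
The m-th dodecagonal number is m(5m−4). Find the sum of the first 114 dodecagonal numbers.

Σ i(5i−4) = 5Σi² − 4Σi over i = 1..114.
Σi = 6555 and Σi² = 500365.
5·500365 − 4·6555 = 2475605.

2475605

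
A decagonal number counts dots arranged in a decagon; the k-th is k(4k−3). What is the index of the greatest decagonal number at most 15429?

62

Solve n(4n−3) ≤ 15429 for integer n.
n = 62 gives 15190 ≤ 15429, while n = 63 gives 15687 > 15429; so the answer is index 62.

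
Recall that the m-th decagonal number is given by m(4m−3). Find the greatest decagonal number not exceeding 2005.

1870

Solve n(4n−3) ≤ 2005 for integer n.
n = 22 gives 1870 ≤ 2005, while n = 23 gives 2047 > 2005; so the answer is 1870.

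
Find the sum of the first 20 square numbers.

Σ_{i=1}^{20} i² = 20·21·41/6 = 2870.

2870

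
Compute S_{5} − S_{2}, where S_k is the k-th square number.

21

5² = 25 and 2² = 4.
Difference: 25 − 4 = 21.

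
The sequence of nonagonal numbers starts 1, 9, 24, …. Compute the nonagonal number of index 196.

133966

196·(7·196 − 5)/2 = 196·1367/2 = 133966.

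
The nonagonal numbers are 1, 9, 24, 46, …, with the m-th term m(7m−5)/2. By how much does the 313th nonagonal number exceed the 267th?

313·(7·313 − 5)/2 = 342109 and 267·(7·267 − 5)/2 = 248844.
Difference: 342109 − 248844 = 93265.

93265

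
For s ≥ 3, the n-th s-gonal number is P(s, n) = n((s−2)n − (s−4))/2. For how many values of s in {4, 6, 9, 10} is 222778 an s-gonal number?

s = 4: P(4, 471) = 221841 and P(4, 472) = 222784; 222778 is not s-gonal.
s = 6: P(6, 334) = 222778. ✓
s = 9: P(9, 252) = 221634 and P(9, 253) = 223399; 222778 is not s-gonal.
s = 10: P(10, 236) = 222076 and P(10, 237) = 223965; 222778 is not s-gonal.
Hits: s ∈ {6} → 1.

1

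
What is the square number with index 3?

9

3² = 9.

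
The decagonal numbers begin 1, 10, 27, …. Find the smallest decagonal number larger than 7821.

7965

Solve n(4n−3) > 7821 for integer n.
The largest n with value ≤ 7821 is 44 (since 7612 ≤ 7821 < 7965), so the first above is n = 45, value 7965.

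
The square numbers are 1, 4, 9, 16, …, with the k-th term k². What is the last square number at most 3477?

3364

Solve n² ≤ 3477 for integer n.
n = 58 gives 3364 ≤ 3477, while n = 59 gives 3481 > 3477; so the answer is 3364.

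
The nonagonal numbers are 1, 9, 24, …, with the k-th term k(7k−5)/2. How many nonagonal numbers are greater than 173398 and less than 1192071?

The n-th nonagonal number is n(7n−5)/2.
Smallest index with value > 173398: n = 223 (giving 173494).
Largest index with value < 1192071: n = 583 (giving 1188154).
Indices 223 through 583: 361 terms.

361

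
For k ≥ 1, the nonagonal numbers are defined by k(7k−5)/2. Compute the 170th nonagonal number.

100725

The 170th nonagonal number is n(7n−5)/2 with n = 170.
170·(7·170 − 5)/2 = 170·1185/2 = 100725.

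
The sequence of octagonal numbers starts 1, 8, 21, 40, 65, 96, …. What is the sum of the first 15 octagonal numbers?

3480

Σ i(3i−2) = 3Σi² − 2Σi over i = 1..15.
Σi = 120 and Σi² = 1240.
3·1240 − 2·120 = 3480.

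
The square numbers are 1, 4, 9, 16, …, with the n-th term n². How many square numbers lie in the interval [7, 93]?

The n-th square number is n².
Smallest index with value ≥ 7: n = 3 (giving 9).
Largest index with value ≤ 93: n = 9 (giving 81).
Indices 3 through 9: 7 terms.

7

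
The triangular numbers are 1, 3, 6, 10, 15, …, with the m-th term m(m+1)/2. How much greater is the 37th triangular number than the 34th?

37·38/2 = 703 and 34·35/2 = 595.
Difference: 703 − 595 = 108.

108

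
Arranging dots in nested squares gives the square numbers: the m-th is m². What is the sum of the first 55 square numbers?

Σ_{i=1}^{55} i² = 55·56·111/6 = 56980.

56980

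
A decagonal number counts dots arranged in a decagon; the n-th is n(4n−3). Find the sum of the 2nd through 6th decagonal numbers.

300

Σ i(4i−3) = 4Σi² − 3Σi over i = 2..6.
Σi = 21 − 1 = 20 and Σi² = 91 − 1 = 90.
4·90 − 3·20 = 300.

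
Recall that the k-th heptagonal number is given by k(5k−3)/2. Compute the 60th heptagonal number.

The 60th heptagonal number is n(5n−3)/2 with n = 60.
60·(5·60 − 3)/2 = 60·297/2 = 8910.

8910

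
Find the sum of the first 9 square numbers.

Σ_{i=1}^{9} i² = 9·10·19/6 = 285.

285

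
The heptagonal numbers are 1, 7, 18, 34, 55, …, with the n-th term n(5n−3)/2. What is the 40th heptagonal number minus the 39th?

196

Consecutive heptagonal numbers differ by 5n − 4: here 5·40 − 4 = 196.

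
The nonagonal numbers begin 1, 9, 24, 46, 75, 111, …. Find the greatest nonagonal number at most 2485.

2484

Solve n(7n−5)/2 ≤ 2485 for integer n.
n = 27 gives 2484 ≤ 2485, while n = 28 gives 2674 > 2485; so the answer is 2484.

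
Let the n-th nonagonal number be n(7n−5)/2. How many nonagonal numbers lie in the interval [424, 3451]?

20

The n-th nonagonal number is n(7n−5)/2.
Smallest index with value ≥ 424: n = 12 (giving 474).
Largest index with value ≤ 3451: n = 31 (giving 3286).
Indices 12 through 31: 20 terms.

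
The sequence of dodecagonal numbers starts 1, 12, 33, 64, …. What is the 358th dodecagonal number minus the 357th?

Consecutive dodecagonal numbers differ by 10n − 9: here 10·358 − 9 = 3571.

3571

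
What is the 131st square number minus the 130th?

n² − (n−1)² = 2n − 1, so 131² − 130² = 2·131 − 1 = 261.

261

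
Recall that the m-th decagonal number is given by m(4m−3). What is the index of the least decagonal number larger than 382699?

Solve n(4n−3) > 382699 for integer n.
The largest n with value ≤ 382699 is 309 (since 380997 ≤ 382699 < 383470), so the first above is n = 310, value 383470.

310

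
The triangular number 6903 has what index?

Set n(n+1)/2 = 6903, giving n² + n − 13806 = 0.
The discriminant is 1 + 8·6903 = 55225, and √55225 = 235.
So n = (-1 + 235) / 2 = 234/2 = 117.

117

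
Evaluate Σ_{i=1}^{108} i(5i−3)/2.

Σ i(5i−3)/2 = (5Σi² − 3Σi) / 2 over i = 1..108.
Σi = 5886 and Σi² = 425754.
(5·425754 − 3·5886) / 2 = 2111112/2 = 1055556.

1055556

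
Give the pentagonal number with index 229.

78547

The 229th pentagonal number is n(3n−1)/2 with n = 229.
229·(3·229 − 1)/2 = 229·686/2 = 229·343 = 78547.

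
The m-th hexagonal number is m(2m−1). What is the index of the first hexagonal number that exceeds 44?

5

Solve n(2n−1) > 44 for integer n.
The largest n with value ≤ 44 is 4 (since 28 ≤ 44 < 45), so the first above is n = 5, value 45.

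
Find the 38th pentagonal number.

38·(3·38 − 1)/2 = 38·113/2 = 2147.

2147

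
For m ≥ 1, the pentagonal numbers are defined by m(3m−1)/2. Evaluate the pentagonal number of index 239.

The 239th pentagonal number is n(3n−1)/2 with n = 239.
239·(3·239 − 1)/2 = 239·716/2 = 239·358 = 85562.

85562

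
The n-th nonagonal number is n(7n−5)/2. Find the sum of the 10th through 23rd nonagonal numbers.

Σ i(7i−5)/2 = (7Σi² − 5Σi) / 2 over i = 10..23.
Σi = 276 − 45 = 231 and Σi² = 4324 − 285 = 4039.
(7·4039 − 5·231) / 2 = 27118/2 = 13559.

13559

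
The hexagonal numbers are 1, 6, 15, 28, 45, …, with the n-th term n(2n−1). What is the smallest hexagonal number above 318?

325

Solve n(2n−1) > 318 for integer n.
The largest n with value ≤ 318 is 12 (since 276 ≤ 318 < 325), so the first above is n = 13, value 325.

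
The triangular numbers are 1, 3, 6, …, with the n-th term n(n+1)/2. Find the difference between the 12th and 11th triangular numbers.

12

Consecutive triangular numbers differ by n: T_{12} − T_{11} = 12.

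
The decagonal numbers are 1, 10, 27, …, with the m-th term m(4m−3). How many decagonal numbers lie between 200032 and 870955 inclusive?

244

The n-th decagonal number is n(4n−3).
Smallest index with value ≥ 200032: n = 224 (giving 200032).
Largest index with value ≤ 870955: n = 467 (giving 870955).
Indices 224 through 467: 244 terms.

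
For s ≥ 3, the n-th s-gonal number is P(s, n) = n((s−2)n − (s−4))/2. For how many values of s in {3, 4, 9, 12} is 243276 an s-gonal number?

s = 3: P(3, 697) = 243253 and P(3, 698) = 243951; 243276 is not s-gonal.
s = 4: P(4, 493) = 243049 and P(4, 494) = 244036; 243276 is not s-gonal.
s = 9: P(9, 264) = 243276. ✓
s = 12: P(12, 220) = 241120 and P(12, 221) = 243321; 243276 is not s-gonal.
Hits: s ∈ {9} → 1.

1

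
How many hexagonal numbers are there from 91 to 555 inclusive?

The n-th hexagonal number is n(2n−1).
Smallest index with value ≥ 91: n = 7 (giving 91).
Largest index with value ≤ 555: n = 16 (giving 496).
Indices 7 through 16: 10 terms.

10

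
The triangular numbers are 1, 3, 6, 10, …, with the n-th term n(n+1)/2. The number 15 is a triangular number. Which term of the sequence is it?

Set n(n+1)/2 = 15, giving n² + n − 30 = 0.
The discriminant is 1 + 8·15 = 121, and √121 = 11.
So n = (-1 + 11) / 2 = 10/2 = 5.

5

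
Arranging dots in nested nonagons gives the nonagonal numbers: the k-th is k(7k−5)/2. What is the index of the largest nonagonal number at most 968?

16

Solve n(7n−5)/2 ≤ 968 for integer n.
n = 16 gives 856 ≤ 968, while n = 17 gives 969 > 968; so the answer is index 16.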